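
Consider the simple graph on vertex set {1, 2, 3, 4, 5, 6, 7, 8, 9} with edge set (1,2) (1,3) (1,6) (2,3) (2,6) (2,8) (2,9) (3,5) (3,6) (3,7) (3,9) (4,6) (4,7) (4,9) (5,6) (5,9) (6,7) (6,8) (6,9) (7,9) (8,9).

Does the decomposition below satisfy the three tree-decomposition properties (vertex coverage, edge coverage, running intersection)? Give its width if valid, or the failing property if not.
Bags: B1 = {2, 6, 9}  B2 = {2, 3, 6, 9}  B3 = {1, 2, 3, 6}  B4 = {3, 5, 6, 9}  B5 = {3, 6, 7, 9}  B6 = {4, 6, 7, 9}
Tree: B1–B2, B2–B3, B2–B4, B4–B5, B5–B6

No — vertex 8 appears in no bag.

A tree decomposition must satisfy three properties: every vertex lies in some bag; for every edge, both endpoints lie together in some bag; and for every vertex, the bags containing it form a connected subtree. Here vertex 8 appears in no bag, so the decomposition is invalid.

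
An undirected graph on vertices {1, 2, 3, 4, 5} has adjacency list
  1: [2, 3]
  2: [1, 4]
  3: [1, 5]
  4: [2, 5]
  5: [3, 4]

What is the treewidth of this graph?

2

A width-2 tree decomposition is:
Bags: B1 = {2, 4, 5}  B2 = {2, 3, 5}  B3 = {1, 2, 3}
Tree: B1–B2, B2–B3
The largest bag has 3 vertices, giving width 2; this decomposition certifies tw(G) ≤ 2. The edges 2–4–5–3–1–2 form a cycle, so G is not a tree and its treewidth is at least 2. Therefore the treewidth is 2.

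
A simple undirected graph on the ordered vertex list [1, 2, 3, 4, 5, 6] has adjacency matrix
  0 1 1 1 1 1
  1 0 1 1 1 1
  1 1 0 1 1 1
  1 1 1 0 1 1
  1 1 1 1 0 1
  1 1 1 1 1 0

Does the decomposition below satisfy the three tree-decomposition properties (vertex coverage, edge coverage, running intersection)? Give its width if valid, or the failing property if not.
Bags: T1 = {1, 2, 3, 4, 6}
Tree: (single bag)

A tree decomposition must satisfy three properties: every vertex lies in some bag; for every edge, both endpoints lie together in some bag; and for every vertex, the bags containing it form a connected subtree. Here vertex 5 appears in no bag, so the decomposition is invalid.

No — vertex 5 appears in no bag.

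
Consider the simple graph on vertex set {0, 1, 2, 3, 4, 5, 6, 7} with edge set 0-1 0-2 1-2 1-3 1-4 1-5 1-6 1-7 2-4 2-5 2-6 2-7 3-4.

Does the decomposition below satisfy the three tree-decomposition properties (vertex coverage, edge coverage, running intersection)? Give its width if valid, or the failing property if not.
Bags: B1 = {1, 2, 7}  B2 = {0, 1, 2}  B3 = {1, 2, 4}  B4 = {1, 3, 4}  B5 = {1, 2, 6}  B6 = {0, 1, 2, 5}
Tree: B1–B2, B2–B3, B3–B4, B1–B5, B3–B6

No — bags containing vertex 0 are not connected in the tree.

A tree decomposition must satisfy three properties: every vertex lies in some bag; for every edge, both endpoints lie together in some bag; and for every vertex, the bags containing it form a connected subtree. Here bags containing vertex 0 are not connected in the tree, so the decomposition is invalid.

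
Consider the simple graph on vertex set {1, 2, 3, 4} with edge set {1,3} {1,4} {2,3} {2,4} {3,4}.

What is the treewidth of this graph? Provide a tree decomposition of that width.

Treewidth 2.
One such decomposition:
Bags: B1 = {2, 3, 4}  B2 = {1, 3, 4}
Tree: B1–B2

Each bag holds 3 vertices, so the decomposition has width 2, which upper-bounds the treewidth. Conversely, {1, 3, 4} is a clique of size 3, and the vertices of any clique must share a bag in every tree decomposition; so some bag has ≥ 3 vertices and tw(G) ≥ 2. The upper and lower bounds meet at 2, so that is the treewidth.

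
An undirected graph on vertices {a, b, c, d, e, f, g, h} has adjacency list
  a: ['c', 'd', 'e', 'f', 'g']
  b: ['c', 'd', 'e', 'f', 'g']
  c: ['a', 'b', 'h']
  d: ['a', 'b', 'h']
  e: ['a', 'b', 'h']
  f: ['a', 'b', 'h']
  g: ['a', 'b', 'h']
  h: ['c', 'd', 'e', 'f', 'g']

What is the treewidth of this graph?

A width-3 tree decomposition is:
Bags: B1 = {a, b, e, h}  B2 = {a, b, g, h}  B3 = {a, b, f, h}  B4 = {a, b, d, h}  B5 = {a, b, c, h}
Tree: B1–B2, B2–B3, B3–B4, B4–B5
The largest bag has 4 vertices, giving width 3; this decomposition certifies tw(G) ≤ 3. For the lower bound: the 4 vertex sets {b,e}, {g,h}, {a}, {f} are disjoint, each induces a connected subgraph, and every pair is joined by at least one edge of G. Contracting each set to a single vertex therefore yields K_{4} as a minor, and since treewidth is minor-monotone, tw(G) ≥ tw(K_{4}) = 3. The upper and lower bounds meet at 3, so that is the treewidth.

3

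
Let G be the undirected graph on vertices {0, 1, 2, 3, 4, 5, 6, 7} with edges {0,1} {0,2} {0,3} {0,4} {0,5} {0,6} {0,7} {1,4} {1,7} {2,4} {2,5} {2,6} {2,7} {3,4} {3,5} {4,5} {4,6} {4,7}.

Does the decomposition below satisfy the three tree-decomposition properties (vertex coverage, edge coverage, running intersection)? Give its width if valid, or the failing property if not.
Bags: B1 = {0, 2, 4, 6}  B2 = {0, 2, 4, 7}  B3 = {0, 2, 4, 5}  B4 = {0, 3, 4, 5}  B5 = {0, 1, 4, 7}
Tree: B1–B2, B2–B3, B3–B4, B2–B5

Yes; width 3.

Every vertex of G appears in some bag (union = {0, 1, 2, 3, 4, 5, 6, 7}); every edge is covered by a bag; and for each vertex v the set of bags containing v is connected in the bag tree. The decomposition is therefore valid. The largest bag has 4 vertices, so the width is 3.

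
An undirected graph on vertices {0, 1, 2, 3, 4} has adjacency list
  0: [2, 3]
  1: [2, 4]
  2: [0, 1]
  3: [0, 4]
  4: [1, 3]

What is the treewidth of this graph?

A width-2 tree decomposition is:
Bags: B1 = {0, 1, 2}  B2 = {0, 1, 3}  B3 = {1, 3, 4}
Tree: B1–B2, B2–B3
Each bag holds 3 vertices, so the decomposition has width 2, which upper-bounds the treewidth. Since 1–2–0–3–4–1 is a cycle in G, G is not acyclic. Forests are exactly the graphs of treewidth ≤ 1, so tw(G) ≥ 2. Therefore the treewidth is 2.

2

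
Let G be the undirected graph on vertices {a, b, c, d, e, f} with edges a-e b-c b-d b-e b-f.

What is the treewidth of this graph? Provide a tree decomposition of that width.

The largest bag has 2 vertices, giving width 1; this decomposition certifies tw(G) ≤ 1. Any graph with an edge has treewidth ≥ 1, and G has the edge d–b. Therefore the treewidth is 1.

Treewidth 1.
Bags: B1 = {b, d}  B2 = {b, c}  B3 = {b, f}  B4 = {b, e}  B5 = {a, e}
Tree: B1–B2, B2–B3, B3–B4, B4–B5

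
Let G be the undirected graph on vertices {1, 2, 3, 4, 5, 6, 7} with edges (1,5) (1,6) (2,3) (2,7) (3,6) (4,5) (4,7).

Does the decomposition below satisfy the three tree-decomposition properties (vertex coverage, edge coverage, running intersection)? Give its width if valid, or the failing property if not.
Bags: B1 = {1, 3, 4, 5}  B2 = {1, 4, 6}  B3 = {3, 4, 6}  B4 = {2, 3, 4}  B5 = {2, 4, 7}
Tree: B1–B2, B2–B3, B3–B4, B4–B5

A tree decomposition must satisfy three properties: every vertex lies in some bag; for every edge, both endpoints lie together in some bag; and for every vertex, the bags containing it form a connected subtree. Here bags containing vertex 3 are not connected in the tree, so the decomposition is invalid.

No — bags containing vertex 3 are not connected in the tree.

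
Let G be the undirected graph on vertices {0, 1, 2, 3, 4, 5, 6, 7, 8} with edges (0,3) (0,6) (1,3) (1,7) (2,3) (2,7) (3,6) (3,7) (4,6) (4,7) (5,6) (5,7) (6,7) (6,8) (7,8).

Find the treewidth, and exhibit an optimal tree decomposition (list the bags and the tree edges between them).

Each bag holds 3 vertices, so the decomposition has width 2, which upper-bounds the treewidth. Conversely, {0, 3, 6} is a clique of size 3, and the vertices of any clique must share a bag in every tree decomposition; so some bag has ≥ 3 vertices and tw(G) ≥ 2. Combining the bounds, tw(G) = 2.

Treewidth 2.
One optimal decomposition is:
Bags: B1 = {0, 3, 6}  B2 = {3, 6, 7}  B3 = {5, 6, 7}  B4 = {6, 7, 8}  B5 = {2, 3, 7}  B6 = {4, 6, 7}  B7 = {1, 3, 7}
Tree: B1–B2, B2–B3, B3–B4, B2–B5, B2–B6, B5–B7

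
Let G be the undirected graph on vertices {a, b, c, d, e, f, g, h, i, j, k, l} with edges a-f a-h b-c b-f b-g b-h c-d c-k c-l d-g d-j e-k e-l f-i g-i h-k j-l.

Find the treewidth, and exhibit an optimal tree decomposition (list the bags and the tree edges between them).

Treewidth 3.
Bags: B1 = {a, f, h, i}  B2 = {b, f, h, i}  B3 = {b, g, h, i}  B4 = {b, g, h, k}  B5 = {b, c, g, k}  B6 = {c, d, g, k}  B7 = {c, d, e, k}  B8 = {c, d, e, l}  B9 = {d, e, j, l}
Tree: B1–B2, B2–B3, B3–B4, B4–B5, B5–B6, B6–B7, B7–B8, B8–B9

Each bag holds 4 vertices, so the decomposition has width 3, which upper-bounds the treewidth. For the lower bound: the 4 vertex sets {a,f,i}, {h}, {b}, {c,d,g,k} are disjoint, each induces a connected subgraph, and every pair is joined by at least one edge of G. Contracting each set to a single vertex therefore yields K_{4} as a minor, and since treewidth is minor-monotone, tw(G) ≥ tw(K_{4}) = 3. Hence tw(G) = 3 exactly.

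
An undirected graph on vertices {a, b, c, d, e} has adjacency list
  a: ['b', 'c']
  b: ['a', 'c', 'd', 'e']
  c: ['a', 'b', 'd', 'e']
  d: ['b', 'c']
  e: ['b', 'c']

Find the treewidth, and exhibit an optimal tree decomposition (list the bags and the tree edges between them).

Every bag has size at most 3, so the width is 3 − 1 = 2 and tw(G) ≤ 2. For the lower bound, the 3 vertices {b, c, d} are pairwise adjacent, and any tree decomposition puts a clique entirely inside one bag — forcing width ≥ 2. Hence tw(G) = 2 exactly.

Treewidth 2.
One such decomposition:
Bags: B1 = {a, b, c}  B2 = {b, c, e}  B3 = {b, c, d}
Tree: B1–B2, B1–B3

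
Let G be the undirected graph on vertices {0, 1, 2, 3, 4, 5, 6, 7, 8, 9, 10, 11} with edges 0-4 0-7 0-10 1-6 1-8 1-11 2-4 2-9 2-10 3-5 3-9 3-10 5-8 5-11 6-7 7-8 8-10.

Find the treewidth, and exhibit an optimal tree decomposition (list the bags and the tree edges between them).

Every bag has size at most 4, so the width is 4 − 1 = 3 and tw(G) ≤ 3. For the lower bound: the 4 vertex sets {1,6,11}, {7}, {8}, {0,3,5,10} are disjoint, each induces a connected subgraph, and every pair is joined by at least one edge of G. Contracting each set to a single vertex therefore yields K_{4} as a minor, and since treewidth is minor-monotone, tw(G) ≥ tw(K_{4}) = 3. The upper and lower bounds meet at 3, so that is the treewidth.

Treewidth 3.
Bags: B1 = {1, 6, 7, 11}  B2 = {1, 7, 8, 11}  B3 = {5, 7, 8, 11}  B4 = {0, 5, 7, 8}  B5 = {0, 5, 8, 10}  B6 = {0, 3, 5, 10}  B7 = {0, 3, 4, 10}  B8 = {2, 3, 4, 10}  B9 = {2, 3, 4, 9}
Tree: B1–B2, B2–B3, B3–B4, B4–B5, B5–B6, B6–B7, B7–B8, B8–B9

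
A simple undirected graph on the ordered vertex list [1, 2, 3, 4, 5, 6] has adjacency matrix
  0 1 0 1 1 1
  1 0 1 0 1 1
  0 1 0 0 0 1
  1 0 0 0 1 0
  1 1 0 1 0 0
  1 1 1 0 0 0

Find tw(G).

2

A width-2 tree decomposition is:
Bags: B1 = {1, 2, 6}  B2 = {1, 2, 5}  B3 = {1, 4, 5}  B4 = {2, 3, 6}
Tree: B1–B2, B2–B3, B1–B4
Each bag holds 3 vertices, so the decomposition has width 2, which upper-bounds the treewidth. For the lower bound, the 3 vertices {1, 2, 5} are pairwise adjacent, and any tree decomposition puts a clique entirely inside one bag — forcing width ≥ 2. Therefore the treewidth is 2.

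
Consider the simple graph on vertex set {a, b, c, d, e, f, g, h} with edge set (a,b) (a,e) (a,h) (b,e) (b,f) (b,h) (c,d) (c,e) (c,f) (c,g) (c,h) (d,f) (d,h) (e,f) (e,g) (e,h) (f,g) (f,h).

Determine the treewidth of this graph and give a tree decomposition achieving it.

Treewidth 3.
One such decomposition:
Bags: B1 = {a, b, e, h}  B2 = {b, e, f, h}  B3 = {c, e, f, h}  B4 = {c, e, f, g}  B5 = {c, d, f, h}
Tree: B1–B2, B2–B3, B3–B4, B3–B5

Each bag holds 4 vertices, so the decomposition has width 3, which upper-bounds the treewidth. For the lower bound, the 4 vertices {a, b, e, h} are pairwise adjacent, and any tree decomposition puts a clique entirely inside one bag — forcing width ≥ 3. Combining the bounds, tw(G) = 3.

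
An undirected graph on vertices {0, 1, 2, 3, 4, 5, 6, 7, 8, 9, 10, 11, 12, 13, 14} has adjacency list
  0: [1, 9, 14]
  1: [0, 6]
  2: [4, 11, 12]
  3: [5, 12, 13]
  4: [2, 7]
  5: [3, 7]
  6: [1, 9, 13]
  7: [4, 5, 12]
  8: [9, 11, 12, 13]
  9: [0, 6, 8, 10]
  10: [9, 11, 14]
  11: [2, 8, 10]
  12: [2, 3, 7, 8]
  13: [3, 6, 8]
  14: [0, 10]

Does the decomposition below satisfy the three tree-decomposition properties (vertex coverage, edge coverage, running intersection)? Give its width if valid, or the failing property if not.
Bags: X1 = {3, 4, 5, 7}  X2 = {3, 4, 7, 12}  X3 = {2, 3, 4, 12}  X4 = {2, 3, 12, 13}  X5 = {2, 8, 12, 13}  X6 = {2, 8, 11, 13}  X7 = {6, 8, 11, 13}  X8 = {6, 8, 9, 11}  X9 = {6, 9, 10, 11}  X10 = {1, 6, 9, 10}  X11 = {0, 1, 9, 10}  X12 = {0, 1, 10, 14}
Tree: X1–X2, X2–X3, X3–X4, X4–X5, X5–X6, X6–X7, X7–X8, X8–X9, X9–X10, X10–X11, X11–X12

Yes; width 3.

Checking the three conditions: (i) the bags cover all of {0, 1, 2, 3, 4, 5, 6, 7, 8, 9, 10, 11, 12, 13, 14}; (ii) for each edge, some bag contains both endpoints; (iii) the bags containing any fixed vertex form a subtree. All hold, so the decomposition is valid with width 4 − 1 = 3.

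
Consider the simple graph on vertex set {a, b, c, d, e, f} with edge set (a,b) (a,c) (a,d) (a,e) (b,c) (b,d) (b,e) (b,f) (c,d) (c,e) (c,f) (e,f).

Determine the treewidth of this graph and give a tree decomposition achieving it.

Every bag has size at most 4, so the width is 4 − 1 = 3 and tw(G) ≤ 3. On the other hand G contains the 4-clique {a, b, c, d}. A clique must lie in a single bag of any decomposition, so no decomposition can have width below 3. Hence tw(G) = 3 exactly.

Treewidth 3.
One optimal decomposition is:
Bags: B1 = {b, c, e, f}  B2 = {a, b, c, e}  B3 = {a, b, c, d}
Tree: B1–B2, B2–B3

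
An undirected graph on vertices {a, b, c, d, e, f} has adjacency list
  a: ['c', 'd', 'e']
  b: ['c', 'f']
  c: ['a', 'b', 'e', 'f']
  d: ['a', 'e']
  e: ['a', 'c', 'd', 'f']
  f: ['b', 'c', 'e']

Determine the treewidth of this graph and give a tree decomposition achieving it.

Treewidth 2.
Bags: B1 = {c, e, f}  B2 = {a, c, e}  B3 = {a, d, e}  B4 = {b, c, f}
Tree: B1–B2, B2–B3, B1–B4

Each bag holds 3 vertices, so the decomposition has width 2, which upper-bounds the treewidth. On the other hand G contains the 3-clique {a, d, e}. A clique must lie in a single bag of any decomposition, so no decomposition can have width below 2. Therefore the treewidth is 2.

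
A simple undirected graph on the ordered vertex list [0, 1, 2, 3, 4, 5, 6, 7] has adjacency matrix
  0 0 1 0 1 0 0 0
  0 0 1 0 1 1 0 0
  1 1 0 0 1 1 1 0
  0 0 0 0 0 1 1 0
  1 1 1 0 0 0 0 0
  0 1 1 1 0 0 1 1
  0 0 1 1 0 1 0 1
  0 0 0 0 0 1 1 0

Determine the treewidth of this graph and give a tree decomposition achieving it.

Treewidth 2.
One such decomposition:
Bags: B1 = {1, 2, 4}  B2 = {1, 2, 5}  B3 = {0, 2, 4}  B4 = {2, 5, 6}  B5 = {3, 5, 6}  B6 = {5, 6, 7}
Tree: B1–B2, B1–B3, B2–B4, B4–B5, B5–B6

Each bag holds 3 vertices, so the decomposition has width 2, which upper-bounds the treewidth. For the lower bound, the 3 vertices {0, 2, 4} are pairwise adjacent, and any tree decomposition puts a clique entirely inside one bag — forcing width ≥ 2. Combining the bounds, tw(G) = 2.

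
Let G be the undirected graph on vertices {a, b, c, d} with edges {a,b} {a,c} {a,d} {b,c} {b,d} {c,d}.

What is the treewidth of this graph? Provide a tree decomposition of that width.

Treewidth 3.
Bags: B1 = {a, b, c, d}
Tree: (single bag)

With just one bag of size 4, the width is 4 − 1 = 3, so tw(G) ≤ 3. On the other hand G contains the 4-clique {a, b, c, d}. A clique must lie in a single bag of any decomposition, so no decomposition can have width below 3. Therefore the treewidth is 3.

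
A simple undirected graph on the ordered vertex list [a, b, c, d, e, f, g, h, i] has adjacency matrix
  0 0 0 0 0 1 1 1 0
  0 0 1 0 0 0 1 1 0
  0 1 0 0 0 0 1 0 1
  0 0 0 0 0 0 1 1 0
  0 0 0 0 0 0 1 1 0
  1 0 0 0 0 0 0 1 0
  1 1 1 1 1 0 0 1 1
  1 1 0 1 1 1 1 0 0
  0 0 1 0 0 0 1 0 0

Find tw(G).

A width-2 tree decomposition is:
Bags: B1 = {b, c, g}  B2 = {b, g, h}  B3 = {c, g, i}  B4 = {e, g, h}  B5 = {a, g, h}  B6 = {a, f, h}  B7 = {d, g, h}
Tree: B1–B2, B1–B3, B2–B4, B2–B5, B5–B6, B4–B7
The largest bag has 3 vertices, giving width 2; this decomposition certifies tw(G) ≤ 2. On the other hand G contains the 3-clique {d, g, h}. A clique must lie in a single bag of any decomposition, so no decomposition can have width below 2. The upper and lower bounds meet at 2, so that is the treewidth.

2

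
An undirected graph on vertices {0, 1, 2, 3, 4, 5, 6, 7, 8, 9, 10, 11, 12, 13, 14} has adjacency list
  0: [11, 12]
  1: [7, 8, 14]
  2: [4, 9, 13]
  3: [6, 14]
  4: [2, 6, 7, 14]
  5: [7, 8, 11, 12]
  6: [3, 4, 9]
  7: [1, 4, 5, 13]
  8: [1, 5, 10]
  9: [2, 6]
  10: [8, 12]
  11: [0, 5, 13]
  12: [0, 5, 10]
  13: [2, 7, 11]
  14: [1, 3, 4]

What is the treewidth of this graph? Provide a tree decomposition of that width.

Treewidth 3.
Bags: B1 = {0, 10, 11, 12}  B2 = {5, 10, 11, 12}  B3 = {5, 8, 10, 11}  B4 = {5, 8, 11, 13}  B5 = {5, 7, 8, 13}  B6 = {1, 7, 8, 13}  B7 = {1, 2, 7, 13}  B8 = {1, 2, 4, 7}  B9 = {1, 2, 4, 14}  B10 = {2, 4, 9, 14}  B11 = {4, 6, 9, 14}  B12 = {3, 6, 9, 14}
Tree: B1–B2, B2–B3, B3–B4, B4–B5, B5–B6, B6–B7, B7–B8, B8–B9, B9–B10, B10–B11, B11–B12

Every bag has size at most 4, so the width is 4 − 1 = 3 and tw(G) ≤ 3. For the lower bound: the 4 vertex sets {0,10,12}, {11}, {5}, {1,7,8,13} are disjoint, each induces a connected subgraph, and every pair is joined by at least one edge of G. Contracting each set to a single vertex therefore yields K_{4} as a minor, and since treewidth is minor-monotone, tw(G) ≥ tw(K_{4}) = 3. Hence tw(G) = 3 exactly.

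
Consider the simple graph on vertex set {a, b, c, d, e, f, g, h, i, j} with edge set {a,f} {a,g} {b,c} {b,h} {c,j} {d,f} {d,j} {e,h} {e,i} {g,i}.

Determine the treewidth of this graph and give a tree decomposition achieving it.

Treewidth 2.
One such decomposition:
Bags: B1 = {a, d, f}  B2 = {a, d, j}  B3 = {a, c, j}  B4 = {a, b, c}  B5 = {a, b, h}  B6 = {a, e, h}  B7 = {a, e, i}  B8 = {a, g, i}
Tree: B1–B2, B2–B3, B3–B4, B4–B5, B5–B6, B6–B7, B7–B8

Each bag holds 3 vertices, so the decomposition has width 2, which upper-bounds the treewidth. Since a–f–d–j–c–b–h–e–i–g–a is a cycle in G, G is not acyclic. Forests are exactly the graphs of treewidth ≤ 1, so tw(G) ≥ 2. The upper and lower bounds meet at 2, so that is the treewidth.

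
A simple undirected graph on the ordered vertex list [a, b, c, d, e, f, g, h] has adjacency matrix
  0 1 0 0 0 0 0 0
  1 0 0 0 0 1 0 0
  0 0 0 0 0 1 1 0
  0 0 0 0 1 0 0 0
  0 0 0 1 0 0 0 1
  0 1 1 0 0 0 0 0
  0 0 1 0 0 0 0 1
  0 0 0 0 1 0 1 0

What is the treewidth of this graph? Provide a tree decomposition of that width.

Treewidth 1.
One such decomposition:
Bags: B1 = {d, e}  B2 = {e, h}  B3 = {g, h}  B4 = {c, g}  B5 = {c, f}  B6 = {b, f}  B7 = {a, b}
Tree: B1–B2, B2–B3, B3–B4, B4–B5, B5–B6, B6–B7

Each bag holds 2 vertices, so the decomposition has width 1, which upper-bounds the treewidth. Since G has at least one edge (e.g. d–e), it is not an edgeless graph, so tw(G) ≥ 1. The upper and lower bounds meet at 1, so that is the treewidth.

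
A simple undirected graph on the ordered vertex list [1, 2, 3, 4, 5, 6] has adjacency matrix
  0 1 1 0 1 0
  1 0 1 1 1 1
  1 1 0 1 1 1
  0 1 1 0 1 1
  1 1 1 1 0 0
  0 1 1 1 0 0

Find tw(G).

A width-3 tree decomposition is:
Bags: B1 = {2, 3, 4, 5}  B2 = {1, 2, 3, 5}  B3 = {2, 3, 4, 6}
Tree: B1–B2, B1–B3
Each bag holds 4 vertices, so the decomposition has width 3, which upper-bounds the treewidth. For the lower bound, the 4 vertices {1, 2, 3, 5} are pairwise adjacent, and any tree decomposition puts a clique entirely inside one bag — forcing width ≥ 3. The upper and lower bounds meet at 3, so that is the treewidth.

3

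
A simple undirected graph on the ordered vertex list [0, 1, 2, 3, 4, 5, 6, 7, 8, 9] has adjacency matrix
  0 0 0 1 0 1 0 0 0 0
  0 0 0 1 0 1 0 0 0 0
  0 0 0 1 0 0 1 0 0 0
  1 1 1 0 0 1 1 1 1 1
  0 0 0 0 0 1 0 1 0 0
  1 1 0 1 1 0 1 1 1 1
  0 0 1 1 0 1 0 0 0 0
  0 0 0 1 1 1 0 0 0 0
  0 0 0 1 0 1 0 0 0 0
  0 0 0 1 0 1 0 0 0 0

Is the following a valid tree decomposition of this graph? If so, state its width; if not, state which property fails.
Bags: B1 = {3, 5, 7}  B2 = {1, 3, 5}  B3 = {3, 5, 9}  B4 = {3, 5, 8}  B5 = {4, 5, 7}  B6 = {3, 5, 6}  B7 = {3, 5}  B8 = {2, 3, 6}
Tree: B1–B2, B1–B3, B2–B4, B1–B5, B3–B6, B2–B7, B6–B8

No — vertex 0 appears in no bag.

A tree decomposition must satisfy three properties: every vertex lies in some bag; for every edge, both endpoints lie together in some bag; and for every vertex, the bags containing it form a connected subtree. Here vertex 0 appears in no bag, so the decomposition is invalid.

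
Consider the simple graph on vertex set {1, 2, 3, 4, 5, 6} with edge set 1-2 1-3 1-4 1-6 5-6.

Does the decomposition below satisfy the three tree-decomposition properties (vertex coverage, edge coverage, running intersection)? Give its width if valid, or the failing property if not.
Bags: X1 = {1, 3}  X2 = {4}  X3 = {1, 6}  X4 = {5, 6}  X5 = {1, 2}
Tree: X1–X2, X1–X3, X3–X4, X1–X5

A tree decomposition must satisfy three properties: every vertex lies in some bag; for every edge, both endpoints lie together in some bag; and for every vertex, the bags containing it form a connected subtree. Here edge (1,4) lies in no bag, so the decomposition is invalid.

No — edge (1,4) lies in no bag.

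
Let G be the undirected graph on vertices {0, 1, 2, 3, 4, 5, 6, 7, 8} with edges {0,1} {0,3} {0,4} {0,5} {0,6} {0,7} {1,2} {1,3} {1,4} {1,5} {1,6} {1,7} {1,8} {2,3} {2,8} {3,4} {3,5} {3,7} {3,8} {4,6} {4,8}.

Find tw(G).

A width-3 tree decomposition is:
Bags: B1 = {0, 1, 3, 7}  B2 = {0, 1, 3, 4}  B3 = {1, 3, 4, 8}  B4 = {0, 1, 3, 5}  B5 = {1, 2, 3, 8}  B6 = {0, 1, 4, 6}
Tree: B1–B2, B2–B3, B2–B4, B3–B5, B2–B6
Every bag has size at most 4, so the width is 4 − 1 = 3 and tw(G) ≤ 3. For the lower bound, the 4 vertices {0, 1, 3, 4} are pairwise adjacent, and any tree decomposition puts a clique entirely inside one bag — forcing width ≥ 3. Therefore the treewidth is 3.

3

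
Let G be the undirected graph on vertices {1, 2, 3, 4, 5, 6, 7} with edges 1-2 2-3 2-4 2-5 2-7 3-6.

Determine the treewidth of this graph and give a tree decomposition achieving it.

Treewidth 1.
One such decomposition:
Bags: B1 = {2, 4}  B2 = {2, 3}  B3 = {3, 6}  B4 = {1, 2}  B5 = {2, 5}  B6 = {2, 7}
Tree: B1–B2, B2–B3, B1–B4, B4–B5, B2–B6

Each bag holds 2 vertices, so the decomposition has width 1, which upper-bounds the treewidth. Any graph with an edge has treewidth ≥ 1, and G has the edge 4–2. Hence tw(G) = 1 exactly.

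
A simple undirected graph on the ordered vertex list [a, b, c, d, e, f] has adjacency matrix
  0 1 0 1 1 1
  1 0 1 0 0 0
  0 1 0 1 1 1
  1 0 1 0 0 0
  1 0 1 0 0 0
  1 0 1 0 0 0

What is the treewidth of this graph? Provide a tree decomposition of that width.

Every bag has size at most 3, so the width is 3 − 1 = 2 and tw(G) ≤ 2. Since a–d–c–e–a is a cycle in G, G is not acyclic. Forests are exactly the graphs of treewidth ≤ 1, so tw(G) ≥ 2. The upper and lower bounds meet at 2, so that is the treewidth.

Treewidth 2.
One such decomposition:
Bags: B1 = {a, c, d}  B2 = {a, c, e}  B3 = {a, b, c}  B4 = {a, c, f}
Tree: B1–B2, B2–B3, B3–B4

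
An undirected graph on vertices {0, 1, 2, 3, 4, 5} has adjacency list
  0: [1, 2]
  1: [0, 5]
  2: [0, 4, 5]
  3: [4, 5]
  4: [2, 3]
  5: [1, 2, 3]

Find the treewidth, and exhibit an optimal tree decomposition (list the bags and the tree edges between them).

Treewidth 2.
Bags: B1 = {0, 1, 2}  B2 = {1, 2, 5}  B3 = {2, 4, 5}  B4 = {3, 4, 5}
Tree: B1–B2, B2–B3, B3–B4

Each bag holds 3 vertices, so the decomposition has width 2, which upper-bounds the treewidth. The edges 0–1–5–2–0 form a cycle, so G is not a tree and its treewidth is at least 2. Combining the bounds, tw(G) = 2.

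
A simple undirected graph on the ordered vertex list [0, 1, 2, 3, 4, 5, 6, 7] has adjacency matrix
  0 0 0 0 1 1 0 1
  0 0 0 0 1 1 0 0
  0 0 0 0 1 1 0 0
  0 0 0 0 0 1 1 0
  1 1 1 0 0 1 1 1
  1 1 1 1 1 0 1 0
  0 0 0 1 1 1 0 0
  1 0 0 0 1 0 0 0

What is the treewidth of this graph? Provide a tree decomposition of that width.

Treewidth 2.
One optimal decomposition is:
Bags: B1 = {1, 4, 5}  B2 = {2, 4, 5}  B3 = {0, 4, 5}  B4 = {0, 4, 7}  B5 = {4, 5, 6}  B6 = {3, 5, 6}
Tree: B1–B2, B2–B3, B3–B4, B1–B5, B5–B6

Every bag has size at most 3, so the width is 3 − 1 = 2 and tw(G) ≤ 2. For the lower bound, the 3 vertices {3, 5, 6} are pairwise adjacent, and any tree decomposition puts a clique entirely inside one bag — forcing width ≥ 2. The upper and lower bounds meet at 2, so that is the treewidth.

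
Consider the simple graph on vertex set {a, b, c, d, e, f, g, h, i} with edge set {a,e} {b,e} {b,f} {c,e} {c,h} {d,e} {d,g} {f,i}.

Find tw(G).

A width-1 tree decomposition is:
Bags: B1 = {b, e}  B2 = {c, e}  B3 = {b, f}  B4 = {d, e}  B5 = {f, i}  B6 = {d, g}  B7 = {c, h}  B8 = {a, e}
Tree: B1–B2, B1–B3, B2–B4, B3–B5, B4–B6, B2–B7, B1–B8
The largest bag has 2 vertices, giving width 1; this decomposition certifies tw(G) ≤ 1. Any graph with an edge has treewidth ≥ 1, and G has the edge b–e. Combining the bounds, tw(G) = 1.

1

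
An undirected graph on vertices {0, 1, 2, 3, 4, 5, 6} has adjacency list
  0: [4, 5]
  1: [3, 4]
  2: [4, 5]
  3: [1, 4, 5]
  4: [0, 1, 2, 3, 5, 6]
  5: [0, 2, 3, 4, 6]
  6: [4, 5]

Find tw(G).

A width-2 tree decomposition is:
Bags: B1 = {0, 4, 5}  B2 = {3, 4, 5}  B3 = {4, 5, 6}  B4 = {2, 4, 5}  B5 = {1, 3, 4}
Tree: B1–B2, B2–B3, B3–B4, B2–B5
Every bag has size at most 3, so the width is 3 − 1 = 2 and tw(G) ≤ 2. For the lower bound, the 3 vertices {1, 3, 4} are pairwise adjacent, and any tree decomposition puts a clique entirely inside one bag — forcing width ≥ 2. Hence tw(G) = 2 exactly.

2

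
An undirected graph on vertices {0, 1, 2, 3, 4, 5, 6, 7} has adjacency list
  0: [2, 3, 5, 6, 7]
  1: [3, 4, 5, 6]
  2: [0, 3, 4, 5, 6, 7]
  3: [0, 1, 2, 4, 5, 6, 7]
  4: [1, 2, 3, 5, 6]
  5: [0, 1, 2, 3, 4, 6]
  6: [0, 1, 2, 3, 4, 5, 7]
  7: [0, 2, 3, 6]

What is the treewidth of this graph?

A width-4 tree decomposition is:
Bags: B1 = {0, 2, 3, 5, 6}  B2 = {2, 3, 4, 5, 6}  B3 = {0, 2, 3, 6, 7}  B4 = {1, 3, 4, 5, 6}
Tree: B1–B2, B1–B3, B2–B4
Each bag holds 5 vertices, so the decomposition has width 4, which upper-bounds the treewidth. Conversely, {1, 3, 4, 5, 6} is a clique of size 5, and the vertices of any clique must share a bag in every tree decomposition; so some bag has ≥ 5 vertices and tw(G) ≥ 4. Combining the bounds, tw(G) = 4.

4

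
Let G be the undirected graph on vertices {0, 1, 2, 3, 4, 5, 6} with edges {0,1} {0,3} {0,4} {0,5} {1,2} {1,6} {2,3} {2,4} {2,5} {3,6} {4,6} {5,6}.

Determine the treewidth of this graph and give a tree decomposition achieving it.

Every bag has size at most 4, so the width is 4 − 1 = 3 and tw(G) ≤ 3. For the lower bound: the 4 vertex sets {0,4}, {2,3}, {6}, {1} are disjoint, each induces a connected subgraph, and every pair is joined by at least one edge of G. Contracting each set to a single vertex therefore yields K_{4} as a minor, and since treewidth is minor-monotone, tw(G) ≥ tw(K_{4}) = 3. Therefore the treewidth is 3.

Treewidth 3.
One such decomposition:
Bags: B1 = {0, 2, 4, 6}  B2 = {0, 2, 3, 6}  B3 = {0, 1, 2, 6}  B4 = {0, 2, 5, 6}
Tree: B1–B2, B2–B3, B3–B4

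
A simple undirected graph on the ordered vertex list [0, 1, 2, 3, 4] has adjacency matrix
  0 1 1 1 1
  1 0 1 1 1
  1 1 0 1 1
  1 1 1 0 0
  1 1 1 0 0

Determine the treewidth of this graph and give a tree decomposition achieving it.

Treewidth 3.
One optimal decomposition is:
Bags: B1 = {0, 1, 2, 3}  B2 = {0, 1, 2, 4}
Tree: B1–B2

The largest bag has 4 vertices, giving width 3; this decomposition certifies tw(G) ≤ 3. On the other hand G contains the 4-clique {0, 1, 2, 3}. A clique must lie in a single bag of any decomposition, so no decomposition can have width below 3. Hence tw(G) = 3 exactly.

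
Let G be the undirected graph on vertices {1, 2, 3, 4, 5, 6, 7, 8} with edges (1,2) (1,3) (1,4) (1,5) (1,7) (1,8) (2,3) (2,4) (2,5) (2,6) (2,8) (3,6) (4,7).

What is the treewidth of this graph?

A width-2 tree decomposition is:
Bags: B1 = {2, 3, 6}  B2 = {1, 2, 3}  B3 = {1, 2, 8}  B4 = {1, 2, 5}  B5 = {1, 2, 4}  B6 = {1, 4, 7}
Tree: B1–B2, B2–B3, B2–B4, B3–B5, B5–B6
Every bag has size at most 3, so the width is 3 − 1 = 2 and tw(G) ≤ 2. Conversely, {1, 2, 8} is a clique of size 3, and the vertices of any clique must share a bag in every tree decomposition; so some bag has ≥ 3 vertices and tw(G) ≥ 2. The upper and lower bounds meet at 2, so that is the treewidth.

2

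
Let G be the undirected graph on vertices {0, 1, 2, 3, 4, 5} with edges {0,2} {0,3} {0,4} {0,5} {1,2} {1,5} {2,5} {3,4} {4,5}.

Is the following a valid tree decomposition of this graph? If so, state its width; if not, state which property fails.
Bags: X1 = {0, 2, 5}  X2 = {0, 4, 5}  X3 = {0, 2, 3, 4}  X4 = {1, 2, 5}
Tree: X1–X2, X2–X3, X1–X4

A tree decomposition must satisfy three properties: every vertex lies in some bag; for every edge, both endpoints lie together in some bag; and for every vertex, the bags containing it form a connected subtree. Here bags containing vertex 2 are not connected in the tree, so the decomposition is invalid.

No — bags containing vertex 2 are not connected in the tree.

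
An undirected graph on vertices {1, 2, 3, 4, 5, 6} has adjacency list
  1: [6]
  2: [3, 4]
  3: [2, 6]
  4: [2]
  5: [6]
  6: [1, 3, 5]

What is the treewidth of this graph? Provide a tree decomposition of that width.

Every bag has size at most 2, so the width is 2 − 1 = 1 and tw(G) ≤ 1. G has an edge, so its treewidth is at least 1. The upper and lower bounds meet at 1, so that is the treewidth.

Treewidth 1.
One optimal decomposition is:
Bags: B1 = {3, 6}  B2 = {1, 6}  B3 = {2, 3}  B4 = {2, 4}  B5 = {5, 6}
Tree: B1–B2, B1–B3, B3–B4, B1–B5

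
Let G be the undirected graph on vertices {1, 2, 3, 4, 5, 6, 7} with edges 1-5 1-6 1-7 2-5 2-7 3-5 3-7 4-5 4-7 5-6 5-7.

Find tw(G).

2

A width-2 tree decomposition is:
Bags: B1 = {1, 5, 6}  B2 = {1, 5, 7}  B3 = {3, 5, 7}  B4 = {2, 5, 7}  B5 = {4, 5, 7}
Tree: B1–B2, B2–B3, B2–B4, B4–B5
Every bag has size at most 3, so the width is 3 − 1 = 2 and tw(G) ≤ 2. On the other hand G contains the 3-clique {1, 5, 6}. A clique must lie in a single bag of any decomposition, so no decomposition can have width below 2. Combining the bounds, tw(G) = 2.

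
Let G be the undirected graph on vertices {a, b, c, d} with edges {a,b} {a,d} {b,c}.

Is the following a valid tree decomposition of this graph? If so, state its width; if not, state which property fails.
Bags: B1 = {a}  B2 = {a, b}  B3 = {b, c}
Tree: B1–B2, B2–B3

No — vertex d appears in no bag.

A tree decomposition must satisfy three properties: every vertex lies in some bag; for every edge, both endpoints lie together in some bag; and for every vertex, the bags containing it form a connected subtree. Here vertex d appears in no bag, so the decomposition is invalid.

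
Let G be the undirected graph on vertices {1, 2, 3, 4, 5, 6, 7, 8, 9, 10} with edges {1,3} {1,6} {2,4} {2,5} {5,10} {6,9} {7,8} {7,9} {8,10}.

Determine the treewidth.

A width-1 tree decomposition is:
Bags: B1 = {2, 4}  B2 = {2, 5}  B3 = {5, 10}  B4 = {8, 10}  B5 = {7, 8}  B6 = {7, 9}  B7 = {6, 9}  B8 = {1, 6}  B9 = {1, 3}
Tree: B1–B2, B2–B3, B3–B4, B4–B5, B5–B6, B6–B7, B7–B8, B8–B9
Every bag has size at most 2, so the width is 2 − 1 = 1 and tw(G) ≤ 1. G has an edge, so its treewidth is at least 1. The upper and lower bounds meet at 1, so that is the treewidth.

1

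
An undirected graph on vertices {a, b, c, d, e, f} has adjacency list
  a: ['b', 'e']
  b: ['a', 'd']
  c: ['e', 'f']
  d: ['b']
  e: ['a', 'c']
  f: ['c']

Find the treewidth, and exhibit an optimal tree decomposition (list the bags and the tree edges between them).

Treewidth 1.
One optimal decomposition is:
Bags: B1 = {b, d}  B2 = {a, b}  B3 = {a, e}  B4 = {c, e}  B5 = {c, f}
Tree: B1–B2, B2–B3, B3–B4, B4–B5

Each bag holds 2 vertices, so the decomposition has width 1, which upper-bounds the treewidth. Since G has at least one edge (e.g. d–b), it is not an edgeless graph, so tw(G) ≥ 1. Hence tw(G) = 1 exactly.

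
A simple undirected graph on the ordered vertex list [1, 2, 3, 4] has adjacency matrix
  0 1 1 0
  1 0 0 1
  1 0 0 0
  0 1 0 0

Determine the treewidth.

A width-1 tree decomposition is:
Bags: B1 = {2, 4}  B2 = {1, 2}  B3 = {1, 3}
Tree: B1–B2, B2–B3
The largest bag has 2 vertices, giving width 1; this decomposition certifies tw(G) ≤ 1. Any graph with an edge has treewidth ≥ 1, and G has the edge 4–2. Therefore the treewidth is 1.

1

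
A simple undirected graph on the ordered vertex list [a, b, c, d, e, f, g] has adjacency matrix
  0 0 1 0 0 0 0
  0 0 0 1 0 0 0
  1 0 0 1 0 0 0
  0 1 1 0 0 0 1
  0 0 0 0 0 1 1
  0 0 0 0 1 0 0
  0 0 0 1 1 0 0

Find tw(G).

1

A width-1 tree decomposition is:
Bags: B1 = {d, g}  B2 = {e, g}  B3 = {e, f}  B4 = {c, d}  B5 = {b, d}  B6 = {a, c}
Tree: B1–B2, B2–B3, B1–B4, B4–B5, B4–B6
Every bag has size at most 2, so the width is 2 − 1 = 1 and tw(G) ≤ 1. G has an edge, so its treewidth is at least 1. Therefore the treewidth is 1.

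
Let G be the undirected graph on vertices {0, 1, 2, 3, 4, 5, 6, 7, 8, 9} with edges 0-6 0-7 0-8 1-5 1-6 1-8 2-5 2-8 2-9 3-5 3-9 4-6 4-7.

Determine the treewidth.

A width-2 tree decomposition is:
Bags: B1 = {2, 3, 9}  B2 = {2, 3, 5}  B3 = {2, 5, 8}  B4 = {1, 5, 8}  B5 = {0, 1, 8}  B6 = {0, 1, 6}  B7 = {0, 6, 7}  B8 = {4, 6, 7}
Tree: B1–B2, B2–B3, B3–B4, B4–B5, B5–B6, B6–B7, B7–B8
Each bag holds 3 vertices, so the decomposition has width 2, which upper-bounds the treewidth. For the lower bound, G contains the cycle 9–3–5–2–9, so G is not a forest; only forests have treewidth ≤ 1, hence tw(G) ≥ 2. Combining the bounds, tw(G) = 2.

2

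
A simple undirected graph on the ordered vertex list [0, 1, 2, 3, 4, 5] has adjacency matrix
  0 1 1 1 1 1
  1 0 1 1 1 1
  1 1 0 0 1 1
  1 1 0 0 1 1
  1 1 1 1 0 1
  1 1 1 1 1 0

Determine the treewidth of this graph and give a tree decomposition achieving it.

Treewidth 4.
Bags: B1 = {0, 1, 2, 4, 5}  B2 = {0, 1, 3, 4, 5}
Tree: B1–B2

The largest bag has 5 vertices, giving width 4; this decomposition certifies tw(G) ≤ 4. For the lower bound, the 5 vertices {0, 1, 2, 4, 5} are pairwise adjacent, and any tree decomposition puts a clique entirely inside one bag — forcing width ≥ 4. Hence tw(G) = 4 exactly.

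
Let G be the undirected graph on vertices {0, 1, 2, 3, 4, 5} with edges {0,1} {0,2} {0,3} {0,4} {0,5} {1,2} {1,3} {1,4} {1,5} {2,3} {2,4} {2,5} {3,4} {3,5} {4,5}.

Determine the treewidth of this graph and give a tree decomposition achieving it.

Treewidth 5.
One such decomposition:
Bags: B1 = {0, 1, 2, 3, 4, 5}
Tree: (single bag)

A single bag containing all 6 vertices is trivially a valid decomposition of width 5. For the lower bound, the 6 vertices {0, 1, 2, 3, 4, 5} are pairwise adjacent, and any tree decomposition puts a clique entirely inside one bag — forcing width ≥ 5. Combining the bounds, tw(G) = 5.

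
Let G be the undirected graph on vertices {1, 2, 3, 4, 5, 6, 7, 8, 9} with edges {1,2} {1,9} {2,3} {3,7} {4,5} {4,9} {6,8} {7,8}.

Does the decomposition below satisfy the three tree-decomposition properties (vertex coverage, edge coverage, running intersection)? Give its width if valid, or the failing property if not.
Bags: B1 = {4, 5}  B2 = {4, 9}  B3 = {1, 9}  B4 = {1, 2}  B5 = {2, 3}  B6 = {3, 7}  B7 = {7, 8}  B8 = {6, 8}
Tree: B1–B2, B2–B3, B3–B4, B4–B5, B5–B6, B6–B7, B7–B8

Checking the three conditions: (i) the bags cover all of {1, 2, 3, 4, 5, 6, 7, 8, 9}; (ii) for each edge, some bag contains both endpoints; (iii) the bags containing any fixed vertex form a subtree. All hold, so the decomposition is valid with width 2 − 1 = 1.

Yes; width 1.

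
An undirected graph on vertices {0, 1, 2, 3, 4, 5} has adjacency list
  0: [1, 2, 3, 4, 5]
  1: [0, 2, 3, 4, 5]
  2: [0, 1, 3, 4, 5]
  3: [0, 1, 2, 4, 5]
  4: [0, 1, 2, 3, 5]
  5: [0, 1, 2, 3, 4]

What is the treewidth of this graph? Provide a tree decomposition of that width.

Treewidth 5.
One such decomposition:
Bags: B1 = {0, 1, 2, 3, 4, 5}
Tree: (single bag)

With just one bag of size 6, the width is 6 − 1 = 5, so tw(G) ≤ 5. Conversely, {0, 1, 2, 3, 4, 5} is a clique of size 6, and the vertices of any clique must share a bag in every tree decomposition; so some bag has ≥ 6 vertices and tw(G) ≥ 5. Therefore the treewidth is 5.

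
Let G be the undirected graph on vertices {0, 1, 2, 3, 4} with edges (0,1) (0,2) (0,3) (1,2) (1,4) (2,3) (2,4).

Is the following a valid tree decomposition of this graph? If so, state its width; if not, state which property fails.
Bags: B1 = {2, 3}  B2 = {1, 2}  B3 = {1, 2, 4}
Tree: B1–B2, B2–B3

A tree decomposition must satisfy three properties: every vertex lies in some bag; for every edge, both endpoints lie together in some bag; and for every vertex, the bags containing it form a connected subtree. Here vertex 0 appears in no bag, so the decomposition is invalid.

No — vertex 0 appears in no bag.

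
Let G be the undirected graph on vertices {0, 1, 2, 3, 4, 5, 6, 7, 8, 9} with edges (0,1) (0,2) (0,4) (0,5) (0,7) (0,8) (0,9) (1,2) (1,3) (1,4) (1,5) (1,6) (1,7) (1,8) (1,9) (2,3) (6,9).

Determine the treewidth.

A width-2 tree decomposition is:
Bags: B1 = {0, 1, 9}  B2 = {0, 1, 8}  B3 = {0, 1, 4}  B4 = {0, 1, 2}  B5 = {0, 1, 7}  B6 = {0, 1, 5}  B7 = {1, 6, 9}  B8 = {1, 2, 3}
Tree: B1–B2, B2–B3, B1–B4, B3–B5, B4–B6, B1–B7, B4–B8
The largest bag has 3 vertices, giving width 2; this decomposition certifies tw(G) ≤ 2. On the other hand G contains the 3-clique {0, 1, 2}. A clique must lie in a single bag of any decomposition, so no decomposition can have width below 2. Combining the bounds, tw(G) = 2.

2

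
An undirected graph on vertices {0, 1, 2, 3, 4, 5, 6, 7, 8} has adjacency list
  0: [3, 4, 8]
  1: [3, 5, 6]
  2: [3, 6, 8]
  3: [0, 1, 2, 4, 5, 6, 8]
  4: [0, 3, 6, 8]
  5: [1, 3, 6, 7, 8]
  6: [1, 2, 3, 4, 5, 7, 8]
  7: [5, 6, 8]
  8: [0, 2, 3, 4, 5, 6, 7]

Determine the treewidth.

3

A width-3 tree decomposition is:
Bags: B1 = {3, 5, 6, 8}  B2 = {3, 4, 6, 8}  B3 = {2, 3, 6, 8}  B4 = {0, 3, 4, 8}  B5 = {1, 3, 5, 6}  B6 = {5, 6, 7, 8}
Tree: B1–B2, B1–B3, B2–B4, B1–B5, B1–B6
Each bag holds 4 vertices, so the decomposition has width 3, which upper-bounds the treewidth. Conversely, {0, 3, 4, 8} is a clique of size 4, and the vertices of any clique must share a bag in every tree decomposition; so some bag has ≥ 4 vertices and tw(G) ≥ 3. Combining the bounds, tw(G) = 3.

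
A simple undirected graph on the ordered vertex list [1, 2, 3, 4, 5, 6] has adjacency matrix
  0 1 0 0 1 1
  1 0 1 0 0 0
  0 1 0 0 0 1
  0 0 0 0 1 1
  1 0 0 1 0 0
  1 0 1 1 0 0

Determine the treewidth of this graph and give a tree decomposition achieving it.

Treewidth 2.
One such decomposition:
Bags: B1 = {4, 5, 6}  B2 = {1, 5, 6}  B3 = {1, 3, 6}  B4 = {1, 2, 3}
Tree: B1–B2, B2–B3, B3–B4

Every bag has size at most 3, so the width is 3 − 1 = 2 and tw(G) ≤ 2. Since 4–5–1–6–4 is a cycle in G, G is not acyclic. Forests are exactly the graphs of treewidth ≤ 1, so tw(G) ≥ 2. Hence tw(G) = 2 exactly.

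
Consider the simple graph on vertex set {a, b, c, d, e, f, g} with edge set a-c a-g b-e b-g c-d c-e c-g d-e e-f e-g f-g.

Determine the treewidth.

A width-2 tree decomposition is:
Bags: B1 = {b, e, g}  B2 = {e, f, g}  B3 = {c, e, g}  B4 = {c, d, e}  B5 = {a, c, g}
Tree: B1–B2, B2–B3, B3–B4, B3–B5
Each bag holds 3 vertices, so the decomposition has width 2, which upper-bounds the treewidth. On the other hand G contains the 3-clique {c, d, e}. A clique must lie in a single bag of any decomposition, so no decomposition can have width below 2. Therefore the treewidth is 2.

2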